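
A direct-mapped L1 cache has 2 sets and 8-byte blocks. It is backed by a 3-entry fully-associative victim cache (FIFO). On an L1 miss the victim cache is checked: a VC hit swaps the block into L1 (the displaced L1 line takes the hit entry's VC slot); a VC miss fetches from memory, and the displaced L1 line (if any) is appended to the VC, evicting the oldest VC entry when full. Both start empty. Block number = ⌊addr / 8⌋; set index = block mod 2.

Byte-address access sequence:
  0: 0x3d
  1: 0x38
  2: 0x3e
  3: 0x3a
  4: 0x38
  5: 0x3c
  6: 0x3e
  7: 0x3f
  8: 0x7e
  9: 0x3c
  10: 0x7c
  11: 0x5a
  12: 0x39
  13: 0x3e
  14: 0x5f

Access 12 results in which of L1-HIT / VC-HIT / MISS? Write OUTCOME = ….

OUTCOME = VC-HIT

#0 0x3d→b7/s1 MISS; vc=[]
#1 0x38→b7/s1 L1-HIT; vc=[]
#2 0x3e→b7/s1 L1-HIT; vc=[]
#3 0x3a→b7/s1 L1-HIT; vc=[]
#4 0x38→b7/s1 L1-HIT; vc=[]
#5 0x3c→b7/s1 L1-HIT; vc=[]
#6 0x3e→b7/s1 L1-HIT; vc=[]
#7 0x3f→b7/s1 L1-HIT; vc=[]
#8 0x7e→b15/s1 MISS; vc=[7]
#9 0x3c→b7/s1 VC-HIT; vc=[15]
#10 0x7c→b15/s1 VC-HIT; vc=[7]
#11 0x5a→b11/s1 MISS; vc=[7,15]
#12 0x39→b7/s1 VC-HIT; vc=[11,15]
#13 0x3e→b7/s1 L1-HIT; vc=[11,15]
#14 0x5f→b11/s1 VC-HIT; vc=[7,15]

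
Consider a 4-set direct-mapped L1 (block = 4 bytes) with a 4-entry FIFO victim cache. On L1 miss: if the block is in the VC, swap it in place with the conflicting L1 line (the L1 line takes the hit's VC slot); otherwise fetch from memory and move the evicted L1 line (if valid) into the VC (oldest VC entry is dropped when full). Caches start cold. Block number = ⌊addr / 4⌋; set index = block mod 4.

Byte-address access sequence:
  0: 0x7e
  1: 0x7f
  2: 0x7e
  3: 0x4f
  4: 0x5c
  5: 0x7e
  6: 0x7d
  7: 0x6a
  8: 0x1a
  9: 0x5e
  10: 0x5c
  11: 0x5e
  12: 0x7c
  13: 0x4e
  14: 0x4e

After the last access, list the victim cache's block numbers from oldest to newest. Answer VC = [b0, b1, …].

  [0] addr=0x7e blk=31 s=3: MISS | VC []
  [1] addr=0x7f blk=31 s=3: L1-HIT | VC []
  [2] addr=0x7e blk=31 s=3: L1-HIT | VC []
  [3] addr=0x4f blk=19 s=3: MISS | VC [31]
  [4] addr=0x5c blk=23 s=3: MISS | VC [31, 19]
  [5] addr=0x7e blk=31 s=3: VC-HIT | VC [23, 19]
  [6] addr=0x7d blk=31 s=3: L1-HIT | VC [23, 19]
  [7] addr=0x6a blk=26 s=2: MISS | VC [23, 19]
  [8] addr=0x1a blk=6 s=2: MISS | VC [23, 19, 26]
  [9] addr=0x5e blk=23 s=3: VC-HIT | VC [31, 19, 26]
  [10] addr=0x5c blk=23 s=3: L1-HIT | VC [31, 19, 26]
  [11] addr=0x5e blk=23 s=3: L1-HIT | VC [31, 19, 26]
  [12] addr=0x7c blk=31 s=3: VC-HIT | VC [23, 19, 26]
  [13] addr=0x4e blk=19 s=3: VC-HIT | VC [23, 31, 26]
  [14] addr=0x4e blk=19 s=3: L1-HIT | VC [23, 31, 26]

VC = [23, 31, 26]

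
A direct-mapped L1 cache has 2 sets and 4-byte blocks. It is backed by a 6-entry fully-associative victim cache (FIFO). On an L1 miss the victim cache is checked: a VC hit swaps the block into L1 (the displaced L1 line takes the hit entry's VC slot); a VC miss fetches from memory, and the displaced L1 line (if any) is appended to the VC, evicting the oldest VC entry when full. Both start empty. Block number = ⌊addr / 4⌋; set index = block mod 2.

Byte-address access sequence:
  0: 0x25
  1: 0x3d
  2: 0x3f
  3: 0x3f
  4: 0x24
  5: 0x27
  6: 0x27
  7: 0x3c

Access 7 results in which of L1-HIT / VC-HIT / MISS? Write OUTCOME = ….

OUTCOME = VC-HIT

0: 0x25 (blk 9, set 1) → MISS  vc=[]
1: 0x3d (blk 15, set 1) → MISS  vc=[9]
2: 0x3f (blk 15, set 1) → L1-HIT  vc=[9]
3: 0x3f (blk 15, set 1) → L1-HIT  vc=[9]
4: 0x24 (blk 9, set 1) → VC-HIT  vc=[15]
5: 0x27 (blk 9, set 1) → L1-HIT  vc=[15]
6: 0x27 (blk 9, set 1) → L1-HIT  vc=[15]
7: 0x3c (blk 15, set 1) → VC-HIT  vc=[9]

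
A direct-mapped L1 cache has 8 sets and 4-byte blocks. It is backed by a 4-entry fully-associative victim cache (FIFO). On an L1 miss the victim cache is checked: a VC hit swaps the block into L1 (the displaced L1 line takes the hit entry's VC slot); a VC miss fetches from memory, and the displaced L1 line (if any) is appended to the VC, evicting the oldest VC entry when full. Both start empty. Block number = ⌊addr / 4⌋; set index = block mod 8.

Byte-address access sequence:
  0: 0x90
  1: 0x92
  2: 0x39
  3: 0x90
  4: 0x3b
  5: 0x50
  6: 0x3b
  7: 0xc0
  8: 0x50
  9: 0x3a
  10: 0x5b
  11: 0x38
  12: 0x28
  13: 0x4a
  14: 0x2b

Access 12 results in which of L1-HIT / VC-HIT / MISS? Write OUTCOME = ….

OUTCOME = MISS

  [0] addr=0x90 blk=36 s=4: MISS | VC []
  [1] addr=0x92 blk=36 s=4: L1-HIT | VC []
  [2] addr=0x39 blk=14 s=6: MISS | VC []
  [3] addr=0x90 blk=36 s=4: L1-HIT | VC []
  [4] addr=0x3b blk=14 s=6: L1-HIT | VC []
  [5] addr=0x50 blk=20 s=4: MISS | VC [36]
  [6] addr=0x3b blk=14 s=6: L1-HIT | VC [36]
  [7] addr=0xc0 blk=48 s=0: MISS | VC [36]
  [8] addr=0x50 blk=20 s=4: L1-HIT | VC [36]
  [9] addr=0x3a blk=14 s=6: L1-HIT | VC [36]
  [10] addr=0x5b blk=22 s=6: MISS | VC [36, 14]
  [11] addr=0x38 blk=14 s=6: VC-HIT | VC [36, 22]
  [12] addr=0x28 blk=10 s=2: MISS | VC [36, 22]
  [13] addr=0x4a blk=18 s=2: MISS | VC [36, 22, 10]
  [14] addr=0x2b blk=10 s=2: VC-HIT | VC [36, 22, 18]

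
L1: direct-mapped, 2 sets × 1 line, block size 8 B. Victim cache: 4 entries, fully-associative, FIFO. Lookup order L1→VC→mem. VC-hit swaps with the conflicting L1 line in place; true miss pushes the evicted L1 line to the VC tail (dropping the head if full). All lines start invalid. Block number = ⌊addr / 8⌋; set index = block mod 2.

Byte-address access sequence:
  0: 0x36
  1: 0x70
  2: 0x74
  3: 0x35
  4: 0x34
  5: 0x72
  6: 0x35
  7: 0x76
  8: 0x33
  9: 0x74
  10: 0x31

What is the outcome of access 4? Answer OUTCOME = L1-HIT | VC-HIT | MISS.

#0 0x36→b6/s0 MISS; vc=[]
#1 0x70→b14/s0 MISS; vc=[6]
#2 0x74→b14/s0 L1-HIT; vc=[6]
#3 0x35→b6/s0 VC-HIT; vc=[14]
#4 0x34→b6/s0 L1-HIT; vc=[14]
#5 0x72→b14/s0 VC-HIT; vc=[6]
#6 0x35→b6/s0 VC-HIT; vc=[14]
#7 0x76→b14/s0 VC-HIT; vc=[6]
#8 0x33→b6/s0 VC-HIT; vc=[14]
#9 0x74→b14/s0 VC-HIT; vc=[6]
#10 0x31→b6/s0 VC-HIT; vc=[14]

OUTCOME = L1-HIT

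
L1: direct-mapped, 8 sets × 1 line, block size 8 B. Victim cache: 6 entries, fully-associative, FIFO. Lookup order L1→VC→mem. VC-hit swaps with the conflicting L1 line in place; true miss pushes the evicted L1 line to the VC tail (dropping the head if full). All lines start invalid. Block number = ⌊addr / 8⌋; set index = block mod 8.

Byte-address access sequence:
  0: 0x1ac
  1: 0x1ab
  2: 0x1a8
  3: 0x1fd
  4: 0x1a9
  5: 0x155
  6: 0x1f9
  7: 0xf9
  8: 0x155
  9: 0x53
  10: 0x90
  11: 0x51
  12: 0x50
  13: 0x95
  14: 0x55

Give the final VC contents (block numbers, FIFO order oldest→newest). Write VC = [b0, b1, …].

VC = [63, 42, 18]

0: 0x1ac (blk 53, set 5) → MISS  vc=[]
1: 0x1ab (blk 53, set 5) → L1-HIT  vc=[]
2: 0x1a8 (blk 53, set 5) → L1-HIT  vc=[]
3: 0x1fd (blk 63, set 7) → MISS  vc=[]
4: 0x1a9 (blk 53, set 5) → L1-HIT  vc=[]
5: 0x155 (blk 42, set 2) → MISS  vc=[]
6: 0x1f9 (blk 63, set 7) → L1-HIT  vc=[]
7: 0xf9 (blk 31, set 7) → MISS  vc=[63]
8: 0x155 (blk 42, set 2) → L1-HIT  vc=[63]
9: 0x53 (blk 10, set 2) → MISS  vc=[63, 42]
10: 0x90 (blk 18, set 2) → MISS  vc=[63, 42, 10]
11: 0x51 (blk 10, set 2) → VC-HIT  vc=[63, 42, 18]
12: 0x50 (blk 10, set 2) → L1-HIT  vc=[63, 42, 18]
13: 0x95 (blk 18, set 2) → VC-HIT  vc=[63, 42, 10]
14: 0x55 (blk 10, set 2) → VC-HIT  vc=[63, 42, 18]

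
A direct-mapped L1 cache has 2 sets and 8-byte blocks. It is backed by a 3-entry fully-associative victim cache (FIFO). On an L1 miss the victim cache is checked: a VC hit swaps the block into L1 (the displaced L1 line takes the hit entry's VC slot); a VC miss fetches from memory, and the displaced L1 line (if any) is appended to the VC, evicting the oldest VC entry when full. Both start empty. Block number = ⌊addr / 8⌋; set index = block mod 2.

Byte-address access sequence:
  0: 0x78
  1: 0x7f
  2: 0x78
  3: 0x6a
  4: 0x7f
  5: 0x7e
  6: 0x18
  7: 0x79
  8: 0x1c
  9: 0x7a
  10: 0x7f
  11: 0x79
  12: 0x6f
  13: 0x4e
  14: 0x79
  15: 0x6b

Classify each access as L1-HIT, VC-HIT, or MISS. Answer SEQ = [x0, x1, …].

SEQ = [MISS, L1-HIT, L1-HIT, MISS, VC-HIT, L1-HIT, MISS, VC-HIT, VC-HIT, VC-HIT, L1-HIT, L1-HIT, VC-HIT, MISS, VC-HIT, VC-HIT]

  [0] addr=0x78 blk=15 s=1: MISS | VC []
  [1] addr=0x7f blk=15 s=1: L1-HIT | VC []
  [2] addr=0x78 blk=15 s=1: L1-HIT | VC []
  [3] addr=0x6a blk=13 s=1: MISS | VC [15]
  [4] addr=0x7f blk=15 s=1: VC-HIT | VC [13]
  [5] addr=0x7e blk=15 s=1: L1-HIT | VC [13]
  [6] addr=0x18 blk=3 s=1: MISS | VC [13, 15]
  [7] addr=0x79 blk=15 s=1: VC-HIT | VC [13, 3]
  [8] addr=0x1c blk=3 s=1: VC-HIT | VC [13, 15]
  [9] addr=0x7a blk=15 s=1: VC-HIT | VC [13, 3]
  [10] addr=0x7f blk=15 s=1: L1-HIT | VC [13, 3]
  [11] addr=0x79 blk=15 s=1: L1-HIT | VC [13, 3]
  [12] addr=0x6f blk=13 s=1: VC-HIT | VC [15, 3]
  [13] addr=0x4e blk=9 s=1: MISS | VC [15, 3, 13]
  [14] addr=0x79 blk=15 s=1: VC-HIT | VC [9, 3, 13]
  [15] addr=0x6b blk=13 s=1: VC-HIT | VC [9, 3, 15]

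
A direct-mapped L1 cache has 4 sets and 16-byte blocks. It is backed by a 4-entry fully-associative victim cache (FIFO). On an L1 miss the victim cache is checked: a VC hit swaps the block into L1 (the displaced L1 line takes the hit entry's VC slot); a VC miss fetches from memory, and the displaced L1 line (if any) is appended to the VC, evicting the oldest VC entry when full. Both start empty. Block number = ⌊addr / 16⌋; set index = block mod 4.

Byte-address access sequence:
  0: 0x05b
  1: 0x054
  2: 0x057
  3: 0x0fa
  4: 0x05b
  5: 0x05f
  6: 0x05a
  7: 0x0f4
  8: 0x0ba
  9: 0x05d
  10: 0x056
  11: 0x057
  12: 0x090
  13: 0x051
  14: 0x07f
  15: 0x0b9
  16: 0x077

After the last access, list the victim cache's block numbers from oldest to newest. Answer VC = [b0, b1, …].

  [0] addr=0x5b blk=5 s=1: MISS | VC []
  [1] addr=0x54 blk=5 s=1: L1-HIT | VC []
  [2] addr=0x57 blk=5 s=1: L1-HIT | VC []
  [3] addr=0xfa blk=15 s=3: MISS | VC []
  [4] addr=0x5b blk=5 s=1: L1-HIT | VC []
  [5] addr=0x5f blk=5 s=1: L1-HIT | VC []
  [6] addr=0x5a blk=5 s=1: L1-HIT | VC []
  [7] addr=0xf4 blk=15 s=3: L1-HIT | VC []
  [8] addr=0xba blk=11 s=3: MISS | VC [15]
  [9] addr=0x5d blk=5 s=1: L1-HIT | VC [15]
  [10] addr=0x56 blk=5 s=1: L1-HIT | VC [15]
  [11] addr=0x57 blk=5 s=1: L1-HIT | VC [15]
  [12] addr=0x90 blk=9 s=1: MISS | VC [15, 5]
  [13] addr=0x51 blk=5 s=1: VC-HIT | VC [15, 9]
  [14] addr=0x7f blk=7 s=3: MISS | VC [15, 9, 11]
  [15] addr=0xb9 blk=11 s=3: VC-HIT | VC [15, 9, 7]
  [16] addr=0x77 blk=7 s=3: VC-HIT | VC [15, 9, 11]

VC = [15, 9, 11]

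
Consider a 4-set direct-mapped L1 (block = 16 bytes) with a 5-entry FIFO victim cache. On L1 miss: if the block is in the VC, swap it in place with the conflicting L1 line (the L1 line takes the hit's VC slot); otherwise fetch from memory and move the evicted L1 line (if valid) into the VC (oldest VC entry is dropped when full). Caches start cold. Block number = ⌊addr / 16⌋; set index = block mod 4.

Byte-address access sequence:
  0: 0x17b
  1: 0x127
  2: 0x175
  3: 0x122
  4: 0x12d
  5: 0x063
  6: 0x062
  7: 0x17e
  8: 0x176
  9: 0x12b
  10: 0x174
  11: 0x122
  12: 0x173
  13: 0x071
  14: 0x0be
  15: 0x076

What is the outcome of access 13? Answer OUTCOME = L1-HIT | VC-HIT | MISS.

OUTCOME = MISS

#0 0x17b→b23/s3 MISS; vc=[]
#1 0x127→b18/s2 MISS; vc=[]
#2 0x175→b23/s3 L1-HIT; vc=[]
#3 0x122→b18/s2 L1-HIT; vc=[]
#4 0x12d→b18/s2 L1-HIT; vc=[]
#5 0x63→b6/s2 MISS; vc=[18]
#6 0x62→b6/s2 L1-HIT; vc=[18]
#7 0x17e→b23/s3 L1-HIT; vc=[18]
#8 0x176→b23/s3 L1-HIT; vc=[18]
#9 0x12b→b18/s2 VC-HIT; vc=[6]
#10 0x174→b23/s3 L1-HIT; vc=[6]
#11 0x122→b18/s2 L1-HIT; vc=[6]
#12 0x173→b23/s3 L1-HIT; vc=[6]
#13 0x71→b7/s3 MISS; vc=[6,23]
#14 0xbe→b11/s3 MISS; vc=[6,23,7]
#15 0x76→b7/s3 VC-HIT; vc=[6,23,11]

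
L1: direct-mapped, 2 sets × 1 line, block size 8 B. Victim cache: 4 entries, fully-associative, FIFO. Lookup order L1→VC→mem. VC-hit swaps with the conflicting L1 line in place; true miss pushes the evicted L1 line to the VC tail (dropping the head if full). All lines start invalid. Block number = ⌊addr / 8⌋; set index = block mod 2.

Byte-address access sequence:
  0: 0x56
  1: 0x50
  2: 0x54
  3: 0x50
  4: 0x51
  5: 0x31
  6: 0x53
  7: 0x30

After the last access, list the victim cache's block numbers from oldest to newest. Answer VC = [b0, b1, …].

VC = [10]

  [0] addr=0x56 blk=10 s=0: MISS | VC []
  [1] addr=0x50 blk=10 s=0: L1-HIT | VC []
  [2] addr=0x54 blk=10 s=0: L1-HIT | VC []
  [3] addr=0x50 blk=10 s=0: L1-HIT | VC []
  [4] addr=0x51 blk=10 s=0: L1-HIT | VC []
  [5] addr=0x31 blk=6 s=0: MISS | VC [10]
  [6] addr=0x53 blk=10 s=0: VC-HIT | VC [6]
  [7] addr=0x30 blk=6 s=0: VC-HIT | VC [10]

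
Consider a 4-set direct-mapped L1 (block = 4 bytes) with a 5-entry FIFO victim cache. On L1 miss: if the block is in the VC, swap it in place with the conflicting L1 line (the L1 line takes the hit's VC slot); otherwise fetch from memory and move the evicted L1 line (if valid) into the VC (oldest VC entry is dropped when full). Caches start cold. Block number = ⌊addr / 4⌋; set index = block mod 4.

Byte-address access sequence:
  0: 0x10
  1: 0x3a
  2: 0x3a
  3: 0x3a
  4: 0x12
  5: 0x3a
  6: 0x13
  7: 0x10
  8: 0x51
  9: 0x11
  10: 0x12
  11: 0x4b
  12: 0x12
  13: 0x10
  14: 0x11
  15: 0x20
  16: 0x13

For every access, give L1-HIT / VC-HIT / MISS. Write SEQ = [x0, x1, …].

SEQ = [MISS, MISS, L1-HIT, L1-HIT, L1-HIT, L1-HIT, L1-HIT, L1-HIT, MISS, VC-HIT, L1-HIT, MISS, L1-HIT, L1-HIT, L1-HIT, MISS, VC-HIT]

#0 0x10→b4/s0 MISS; vc=[]
#1 0x3a→b14/s2 MISS; vc=[]
#2 0x3a→b14/s2 L1-HIT; vc=[]
#3 0x3a→b14/s2 L1-HIT; vc=[]
#4 0x12→b4/s0 L1-HIT; vc=[]
#5 0x3a→b14/s2 L1-HIT; vc=[]
#6 0x13→b4/s0 L1-HIT; vc=[]
#7 0x10→b4/s0 L1-HIT; vc=[]
#8 0x51→b20/s0 MISS; vc=[4]
#9 0x11→b4/s0 VC-HIT; vc=[20]
#10 0x12→b4/s0 L1-HIT; vc=[20]
#11 0x4b→b18/s2 MISS; vc=[20,14]
#12 0x12→b4/s0 L1-HIT; vc=[20,14]
#13 0x10→b4/s0 L1-HIT; vc=[20,14]
#14 0x11→b4/s0 L1-HIT; vc=[20,14]
#15 0x20→b8/s0 MISS; vc=[20,14,4]
#16 0x13→b4/s0 VC-HIT; vc=[20,14,8]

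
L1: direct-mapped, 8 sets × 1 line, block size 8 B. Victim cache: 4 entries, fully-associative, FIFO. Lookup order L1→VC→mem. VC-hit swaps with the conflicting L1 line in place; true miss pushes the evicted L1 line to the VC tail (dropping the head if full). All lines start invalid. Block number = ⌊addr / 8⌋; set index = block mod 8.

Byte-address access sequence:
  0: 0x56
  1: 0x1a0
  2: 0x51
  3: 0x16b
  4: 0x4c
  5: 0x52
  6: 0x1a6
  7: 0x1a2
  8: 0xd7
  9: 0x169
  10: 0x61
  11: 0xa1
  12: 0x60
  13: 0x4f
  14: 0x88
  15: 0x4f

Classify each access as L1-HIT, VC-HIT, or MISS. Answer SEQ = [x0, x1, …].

  [0] addr=0x56 blk=10 s=2: MISS | VC []
  [1] addr=0x1a0 blk=52 s=4: MISS | VC []
  [2] addr=0x51 blk=10 s=2: L1-HIT | VC []
  [3] addr=0x16b blk=45 s=5: MISS | VC []
  [4] addr=0x4c blk=9 s=1: MISS | VC []
  [5] addr=0x52 blk=10 s=2: L1-HIT | VC []
  [6] addr=0x1a6 blk=52 s=4: L1-HIT | VC []
  [7] addr=0x1a2 blk=52 s=4: L1-HIT | VC []
  [8] addr=0xd7 blk=26 s=2: MISS | VC [10]
  [9] addr=0x169 blk=45 s=5: L1-HIT | VC [10]
  [10] addr=0x61 blk=12 s=4: MISS | VC [10, 52]
  [11] addr=0xa1 blk=20 s=4: MISS | VC [10, 52, 12]
  [12] addr=0x60 blk=12 s=4: VC-HIT | VC [10, 52, 20]
  [13] addr=0x4f blk=9 s=1: L1-HIT | VC [10, 52, 20]
  [14] addr=0x88 blk=17 s=1: MISS | VC [10, 52, 20, 9]
  [15] addr=0x4f blk=9 s=1: VC-HIT | VC [10, 52, 20, 17]

SEQ = [MISS, MISS, L1-HIT, MISS, MISS, L1-HIT, L1-HIT, L1-HIT, MISS, L1-HIT, MISS, MISS, VC-HIT, L1-HIT, MISS, VC-HIT]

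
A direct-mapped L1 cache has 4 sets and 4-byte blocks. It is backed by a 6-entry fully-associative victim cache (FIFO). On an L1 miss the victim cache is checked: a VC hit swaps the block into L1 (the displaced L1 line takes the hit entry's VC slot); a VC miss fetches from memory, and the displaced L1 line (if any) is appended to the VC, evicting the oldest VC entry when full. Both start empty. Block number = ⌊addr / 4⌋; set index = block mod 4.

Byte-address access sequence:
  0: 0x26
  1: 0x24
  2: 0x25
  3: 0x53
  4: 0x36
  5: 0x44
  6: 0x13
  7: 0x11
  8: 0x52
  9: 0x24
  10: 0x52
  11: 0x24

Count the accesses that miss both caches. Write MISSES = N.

  [0] addr=0x26 blk=9 s=1: MISS | VC []
  [1] addr=0x24 blk=9 s=1: L1-HIT | VC []
  [2] addr=0x25 blk=9 s=1: L1-HIT | VC []
  [3] addr=0x53 blk=20 s=0: MISS | VC []
  [4] addr=0x36 blk=13 s=1: MISS | VC [9]
  [5] addr=0x44 blk=17 s=1: MISS | VC [9, 13]
  [6] addr=0x13 blk=4 s=0: MISS | VC [9, 13, 20]
  [7] addr=0x11 blk=4 s=0: L1-HIT | VC [9, 13, 20]
  [8] addr=0x52 blk=20 s=0: VC-HIT | VC [9, 13, 4]
  [9] addr=0x24 blk=9 s=1: VC-HIT | VC [17, 13, 4]
  [10] addr=0x52 blk=20 s=0: L1-HIT | VC [17, 13, 4]
  [11] addr=0x24 blk=9 s=1: L1-HIT | VC [17, 13, 4]

MISSES = 5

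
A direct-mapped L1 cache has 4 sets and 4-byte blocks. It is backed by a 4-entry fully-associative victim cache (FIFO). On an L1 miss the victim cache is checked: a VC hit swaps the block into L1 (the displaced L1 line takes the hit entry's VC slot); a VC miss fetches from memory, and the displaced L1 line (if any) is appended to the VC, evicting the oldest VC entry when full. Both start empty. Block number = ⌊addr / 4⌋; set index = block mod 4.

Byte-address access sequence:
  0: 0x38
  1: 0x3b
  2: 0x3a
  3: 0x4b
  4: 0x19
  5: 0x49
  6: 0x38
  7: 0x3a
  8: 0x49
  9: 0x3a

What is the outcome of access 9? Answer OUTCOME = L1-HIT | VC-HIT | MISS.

#0 0x38→b14/s2 MISS; vc=[]
#1 0x3b→b14/s2 L1-HIT; vc=[]
#2 0x3a→b14/s2 L1-HIT; vc=[]
#3 0x4b→b18/s2 MISS; vc=[14]
#4 0x19→b6/s2 MISS; vc=[14,18]
#5 0x49→b18/s2 VC-HIT; vc=[14,6]
#6 0x38→b14/s2 VC-HIT; vc=[18,6]
#7 0x3a→b14/s2 L1-HIT; vc=[18,6]
#8 0x49→b18/s2 VC-HIT; vc=[14,6]
#9 0x3a→b14/s2 VC-HIT; vc=[18,6]

OUTCOME = VC-HIT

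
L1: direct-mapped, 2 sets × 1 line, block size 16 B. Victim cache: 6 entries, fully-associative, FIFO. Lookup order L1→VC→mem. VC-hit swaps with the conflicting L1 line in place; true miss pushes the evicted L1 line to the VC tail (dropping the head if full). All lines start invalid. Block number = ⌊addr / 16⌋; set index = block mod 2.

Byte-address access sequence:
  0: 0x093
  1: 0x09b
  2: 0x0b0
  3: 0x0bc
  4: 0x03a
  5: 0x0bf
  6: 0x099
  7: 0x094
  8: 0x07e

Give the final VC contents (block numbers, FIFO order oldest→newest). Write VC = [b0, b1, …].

VC = [11, 3, 9]

#0 0x93→b9/s1 MISS; vc=[]
#1 0x9b→b9/s1 L1-HIT; vc=[]
#2 0xb0→b11/s1 MISS; vc=[9]
#3 0xbc→b11/s1 L1-HIT; vc=[9]
#4 0x3a→b3/s1 MISS; vc=[9,11]
#5 0xbf→b11/s1 VC-HIT; vc=[9,3]
#6 0x99→b9/s1 VC-HIT; vc=[11,3]
#7 0x94→b9/s1 L1-HIT; vc=[11,3]
#8 0x7e→b7/s1 MISS; vc=[11,3,9]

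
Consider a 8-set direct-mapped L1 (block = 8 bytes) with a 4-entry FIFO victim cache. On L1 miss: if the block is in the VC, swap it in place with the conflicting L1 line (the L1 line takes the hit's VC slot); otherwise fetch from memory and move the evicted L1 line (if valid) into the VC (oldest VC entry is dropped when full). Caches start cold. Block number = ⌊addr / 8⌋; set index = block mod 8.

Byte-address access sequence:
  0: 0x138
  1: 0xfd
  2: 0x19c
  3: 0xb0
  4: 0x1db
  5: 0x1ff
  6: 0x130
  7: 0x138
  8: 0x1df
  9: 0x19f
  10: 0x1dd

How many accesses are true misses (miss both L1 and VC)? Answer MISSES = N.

0: 0x138 (blk 39, set 7) → MISS  vc=[]
1: 0xfd (blk 31, set 7) → MISS  vc=[39]
2: 0x19c (blk 51, set 3) → MISS  vc=[39]
3: 0xb0 (blk 22, set 6) → MISS  vc=[39]
4: 0x1db (blk 59, set 3) → MISS  vc=[39, 51]
5: 0x1ff (blk 63, set 7) → MISS  vc=[39, 51, 31]
6: 0x130 (blk 38, set 6) → MISS  vc=[39, 51, 31, 22]
7: 0x138 (blk 39, set 7) → VC-HIT  vc=[63, 51, 31, 22]
8: 0x1df (blk 59, set 3) → L1-HIT  vc=[63, 51, 31, 22]
9: 0x19f (blk 51, set 3) → VC-HIT  vc=[63, 59, 31, 22]
10: 0x1dd (blk 59, set 3) → VC-HIT  vc=[63, 51, 31, 22]

MISSES = 7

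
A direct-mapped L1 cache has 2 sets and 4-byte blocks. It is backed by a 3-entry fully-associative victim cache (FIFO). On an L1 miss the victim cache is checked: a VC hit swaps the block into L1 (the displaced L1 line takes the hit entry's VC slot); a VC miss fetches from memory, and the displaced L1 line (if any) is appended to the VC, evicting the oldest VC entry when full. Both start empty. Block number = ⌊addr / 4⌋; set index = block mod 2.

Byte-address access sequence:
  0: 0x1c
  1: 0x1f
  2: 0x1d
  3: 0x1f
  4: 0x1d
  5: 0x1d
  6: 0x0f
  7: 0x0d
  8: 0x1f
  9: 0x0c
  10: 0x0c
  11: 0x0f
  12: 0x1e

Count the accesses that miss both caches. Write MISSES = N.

MISSES = 2

0: 0x1c (blk 7, set 1) → MISS  vc=[]
1: 0x1f (blk 7, set 1) → L1-HIT  vc=[]
2: 0x1d (blk 7, set 1) → L1-HIT  vc=[]
3: 0x1f (blk 7, set 1) → L1-HIT  vc=[]
4: 0x1d (blk 7, set 1) → L1-HIT  vc=[]
5: 0x1d (blk 7, set 1) → L1-HIT  vc=[]
6: 0xf (blk 3, set 1) → MISS  vc=[7]
7: 0xd (blk 3, set 1) → L1-HIT  vc=[7]
8: 0x1f (blk 7, set 1) → VC-HIT  vc=[3]
9: 0xc (blk 3, set 1) → VC-HIT  vc=[7]
10: 0xc (blk 3, set 1) → L1-HIT  vc=[7]
11: 0xf (blk 3, set 1) → L1-HIT  vc=[7]
12: 0x1e (blk 7, set 1) → VC-HIT  vc=[3]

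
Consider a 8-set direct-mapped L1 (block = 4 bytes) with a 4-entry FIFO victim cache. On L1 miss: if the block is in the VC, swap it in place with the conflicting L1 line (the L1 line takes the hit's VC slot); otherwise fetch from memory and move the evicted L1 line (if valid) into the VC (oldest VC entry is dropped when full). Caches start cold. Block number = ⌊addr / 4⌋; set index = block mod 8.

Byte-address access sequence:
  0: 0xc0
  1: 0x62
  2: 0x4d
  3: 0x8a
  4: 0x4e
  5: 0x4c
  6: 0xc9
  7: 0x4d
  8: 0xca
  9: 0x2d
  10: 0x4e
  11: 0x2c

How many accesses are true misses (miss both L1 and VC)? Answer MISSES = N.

  [0] addr=0xc0 blk=48 s=0: MISS | VC []
  [1] addr=0x62 blk=24 s=0: MISS | VC [48]
  [2] addr=0x4d blk=19 s=3: MISS | VC [48]
  [3] addr=0x8a blk=34 s=2: MISS | VC [48]
  [4] addr=0x4e blk=19 s=3: L1-HIT | VC [48]
  [5] addr=0x4c blk=19 s=3: L1-HIT | VC [48]
  [6] addr=0xc9 blk=50 s=2: MISS | VC [48, 34]
  [7] addr=0x4d blk=19 s=3: L1-HIT | VC [48, 34]
  [8] addr=0xca blk=50 s=2: L1-HIT | VC [48, 34]
  [9] addr=0x2d blk=11 s=3: MISS | VC [48, 34, 19]
  [10] addr=0x4e blk=19 s=3: VC-HIT | VC [48, 34, 11]
  [11] addr=0x2c blk=11 s=3: VC-HIT | VC [48, 34, 19]

MISSES = 6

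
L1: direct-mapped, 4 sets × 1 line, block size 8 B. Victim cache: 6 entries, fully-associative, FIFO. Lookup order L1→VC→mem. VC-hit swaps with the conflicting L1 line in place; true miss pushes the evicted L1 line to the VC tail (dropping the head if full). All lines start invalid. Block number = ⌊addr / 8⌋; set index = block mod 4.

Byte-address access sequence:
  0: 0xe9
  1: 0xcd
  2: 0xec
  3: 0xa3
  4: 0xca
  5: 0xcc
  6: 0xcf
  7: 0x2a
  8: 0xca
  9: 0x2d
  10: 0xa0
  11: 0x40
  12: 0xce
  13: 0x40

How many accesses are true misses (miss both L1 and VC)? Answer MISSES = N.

MISSES = 5

#0 0xe9→b29/s1 MISS; vc=[]
#1 0xcd→b25/s1 MISS; vc=[29]
#2 0xec→b29/s1 VC-HIT; vc=[25]
#3 0xa3→b20/s0 MISS; vc=[25]
#4 0xca→b25/s1 VC-HIT; vc=[29]
#5 0xcc→b25/s1 L1-HIT; vc=[29]
#6 0xcf→b25/s1 L1-HIT; vc=[29]
#7 0x2a→b5/s1 MISS; vc=[29,25]
#8 0xca→b25/s1 VC-HIT; vc=[29,5]
#9 0x2d→b5/s1 VC-HIT; vc=[29,25]
#10 0xa0→b20/s0 L1-HIT; vc=[29,25]
#11 0x40→b8/s0 MISS; vc=[29,25,20]
#12 0xce→b25/s1 VC-HIT; vc=[29,5,20]
#13 0x40→b8/s0 L1-HIT; vc=[29,5,20]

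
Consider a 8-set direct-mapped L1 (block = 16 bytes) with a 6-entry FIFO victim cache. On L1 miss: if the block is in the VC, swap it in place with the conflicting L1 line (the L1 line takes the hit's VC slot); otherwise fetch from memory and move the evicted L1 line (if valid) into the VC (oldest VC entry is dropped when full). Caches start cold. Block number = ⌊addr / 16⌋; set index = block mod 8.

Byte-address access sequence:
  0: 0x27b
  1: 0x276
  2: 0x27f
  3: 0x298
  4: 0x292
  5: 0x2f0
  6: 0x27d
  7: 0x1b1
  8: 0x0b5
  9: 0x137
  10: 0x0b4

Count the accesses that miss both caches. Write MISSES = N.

  [0] addr=0x27b blk=39 s=7: MISS | VC []
  [1] addr=0x276 blk=39 s=7: L1-HIT | VC []
  [2] addr=0x27f blk=39 s=7: L1-HIT | VC []
  [3] addr=0x298 blk=41 s=1: MISS | VC []
  [4] addr=0x292 blk=41 s=1: L1-HIT | VC []
  [5] addr=0x2f0 blk=47 s=7: MISS | VC [39]
  [6] addr=0x27d blk=39 s=7: VC-HIT | VC [47]
  [7] addr=0x1b1 blk=27 s=3: MISS | VC [47]
  [8] addr=0xb5 blk=11 s=3: MISS | VC [47, 27]
  [9] addr=0x137 blk=19 s=3: MISS | VC [47, 27, 11]
  [10] addr=0xb4 blk=11 s=3: VC-HIT | VC [47, 27, 19]

MISSES = 6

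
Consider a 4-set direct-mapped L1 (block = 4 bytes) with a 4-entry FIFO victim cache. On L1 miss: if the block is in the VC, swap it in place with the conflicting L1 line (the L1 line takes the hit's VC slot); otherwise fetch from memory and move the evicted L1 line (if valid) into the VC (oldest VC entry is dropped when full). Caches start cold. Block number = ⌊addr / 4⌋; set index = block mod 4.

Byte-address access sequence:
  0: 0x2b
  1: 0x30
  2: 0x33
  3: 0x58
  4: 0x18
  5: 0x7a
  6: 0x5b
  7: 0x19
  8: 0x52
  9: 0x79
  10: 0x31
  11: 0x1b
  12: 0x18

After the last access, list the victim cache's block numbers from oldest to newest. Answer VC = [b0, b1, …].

VC = [10, 30, 22, 20]

  [0] addr=0x2b blk=10 s=2: MISS | VC []
  [1] addr=0x30 blk=12 s=0: MISS | VC []
  [2] addr=0x33 blk=12 s=0: L1-HIT | VC []
  [3] addr=0x58 blk=22 s=2: MISS | VC [10]
  [4] addr=0x18 blk=6 s=2: MISS | VC [10, 22]
  [5] addr=0x7a blk=30 s=2: MISS | VC [10, 22, 6]
  [6] addr=0x5b blk=22 s=2: VC-HIT | VC [10, 30, 6]
  [7] addr=0x19 blk=6 s=2: VC-HIT | VC [10, 30, 22]
  [8] addr=0x52 blk=20 s=0: MISS | VC [10, 30, 22, 12]
  [9] addr=0x79 blk=30 s=2: VC-HIT | VC [10, 6, 22, 12]
  [10] addr=0x31 blk=12 s=0: VC-HIT | VC [10, 6, 22, 20]
  [11] addr=0x1b blk=6 s=2: VC-HIT | VC [10, 30, 22, 20]
  [12] addr=0x18 blk=6 s=2: L1-HIT | VC [10, 30, 22, 20]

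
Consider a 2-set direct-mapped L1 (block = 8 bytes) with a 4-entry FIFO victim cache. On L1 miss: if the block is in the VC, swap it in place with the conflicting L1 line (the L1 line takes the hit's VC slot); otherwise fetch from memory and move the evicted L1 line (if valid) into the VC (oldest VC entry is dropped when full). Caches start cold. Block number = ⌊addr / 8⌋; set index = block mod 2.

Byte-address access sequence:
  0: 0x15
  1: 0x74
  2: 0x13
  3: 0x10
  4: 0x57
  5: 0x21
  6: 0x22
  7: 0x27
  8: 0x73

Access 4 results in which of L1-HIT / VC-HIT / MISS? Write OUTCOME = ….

OUTCOME = MISS

0: 0x15 (blk 2, set 0) → MISS  vc=[]
1: 0x74 (blk 14, set 0) → MISS  vc=[2]
2: 0x13 (blk 2, set 0) → VC-HIT  vc=[14]
3: 0x10 (blk 2, set 0) → L1-HIT  vc=[14]
4: 0x57 (blk 10, set 0) → MISS  vc=[14, 2]
5: 0x21 (blk 4, set 0) → MISS  vc=[14, 2, 10]
6: 0x22 (blk 4, set 0) → L1-HIT  vc=[14, 2, 10]
7: 0x27 (blk 4, set 0) → L1-HIT  vc=[14, 2, 10]
8: 0x73 (blk 14, set 0) → VC-HIT  vc=[4, 2, 10]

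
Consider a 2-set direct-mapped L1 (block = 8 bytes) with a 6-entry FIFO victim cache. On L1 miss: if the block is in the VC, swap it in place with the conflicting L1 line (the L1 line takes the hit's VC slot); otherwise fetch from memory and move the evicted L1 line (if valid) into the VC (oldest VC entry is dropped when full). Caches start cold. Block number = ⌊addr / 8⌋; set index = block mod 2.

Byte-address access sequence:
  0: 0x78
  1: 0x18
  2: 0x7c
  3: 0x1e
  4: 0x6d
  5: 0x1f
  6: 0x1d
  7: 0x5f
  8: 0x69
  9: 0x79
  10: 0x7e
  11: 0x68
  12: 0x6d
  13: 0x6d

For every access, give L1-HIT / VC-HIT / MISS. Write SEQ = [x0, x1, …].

0: 0x78 (blk 15, set 1) → MISS  vc=[]
1: 0x18 (blk 3, set 1) → MISS  vc=[15]
2: 0x7c (blk 15, set 1) → VC-HIT  vc=[3]
3: 0x1e (blk 3, set 1) → VC-HIT  vc=[15]
4: 0x6d (blk 13, set 1) → MISS  vc=[15, 3]
5: 0x1f (blk 3, set 1) → VC-HIT  vc=[15, 13]
6: 0x1d (blk 3, set 1) → L1-HIT  vc=[15, 13]
7: 0x5f (blk 11, set 1) → MISS  vc=[15, 13, 3]
8: 0x69 (blk 13, set 1) → VC-HIT  vc=[15, 11, 3]
9: 0x79 (blk 15, set 1) → VC-HIT  vc=[13, 11, 3]
10: 0x7e (blk 15, set 1) → L1-HIT  vc=[13, 11, 3]
11: 0x68 (blk 13, set 1) → VC-HIT  vc=[15, 11, 3]
12: 0x6d (blk 13, set 1) → L1-HIT  vc=[15, 11, 3]
13: 0x6d (blk 13, set 1) → L1-HIT  vc=[15, 11, 3]

SEQ = [MISS, MISS, VC-HIT, VC-HIT, MISS, VC-HIT, L1-HIT, MISS, VC-HIT, VC-HIT, L1-HIT, VC-HIT, L1-HIT, L1-HIT]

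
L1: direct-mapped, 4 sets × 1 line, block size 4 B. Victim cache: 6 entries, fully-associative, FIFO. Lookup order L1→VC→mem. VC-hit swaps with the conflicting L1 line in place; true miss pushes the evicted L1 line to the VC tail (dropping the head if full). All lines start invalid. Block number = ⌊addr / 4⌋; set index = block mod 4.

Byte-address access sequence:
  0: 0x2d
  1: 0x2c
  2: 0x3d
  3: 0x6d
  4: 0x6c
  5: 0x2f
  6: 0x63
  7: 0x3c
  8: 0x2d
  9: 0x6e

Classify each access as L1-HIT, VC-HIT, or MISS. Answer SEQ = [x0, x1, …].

  [0] addr=0x2d blk=11 s=3: MISS | VC []
  [1] addr=0x2c blk=11 s=3: L1-HIT | VC []
  [2] addr=0x3d blk=15 s=3: MISS | VC [11]
  [3] addr=0x6d blk=27 s=3: MISS | VC [11, 15]
  [4] addr=0x6c blk=27 s=3: L1-HIT | VC [11, 15]
  [5] addr=0x2f blk=11 s=3: VC-HIT | VC [27, 15]
  [6] addr=0x63 blk=24 s=0: MISS | VC [27, 15]
  [7] addr=0x3c blk=15 s=3: VC-HIT | VC [27, 11]
  [8] addr=0x2d blk=11 s=3: VC-HIT | VC [27, 15]
  [9] addr=0x6e blk=27 s=3: VC-HIT | VC [11, 15]

SEQ = [MISS, L1-HIT, MISS, MISS, L1-HIT, VC-HIT, MISS, VC-HIT, VC-HIT, VC-HIT]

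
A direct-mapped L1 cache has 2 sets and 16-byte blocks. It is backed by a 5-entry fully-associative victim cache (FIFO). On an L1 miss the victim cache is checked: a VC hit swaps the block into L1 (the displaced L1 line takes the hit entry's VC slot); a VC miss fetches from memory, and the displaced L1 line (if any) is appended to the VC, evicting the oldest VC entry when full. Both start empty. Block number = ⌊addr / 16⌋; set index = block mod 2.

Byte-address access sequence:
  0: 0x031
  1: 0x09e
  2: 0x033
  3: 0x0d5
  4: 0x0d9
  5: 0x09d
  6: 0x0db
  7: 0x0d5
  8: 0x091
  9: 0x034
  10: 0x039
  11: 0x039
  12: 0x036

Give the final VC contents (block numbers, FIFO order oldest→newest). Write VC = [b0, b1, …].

0: 0x31 (blk 3, set 1) → MISS  vc=[]
1: 0x9e (blk 9, set 1) → MISS  vc=[3]
2: 0x33 (blk 3, set 1) → VC-HIT  vc=[9]
3: 0xd5 (blk 13, set 1) → MISS  vc=[9, 3]
4: 0xd9 (blk 13, set 1) → L1-HIT  vc=[9, 3]
5: 0x9d (blk 9, set 1) → VC-HIT  vc=[13, 3]
6: 0xdb (blk 13, set 1) → VC-HIT  vc=[9, 3]
7: 0xd5 (blk 13, set 1) → L1-HIT  vc=[9, 3]
8: 0x91 (blk 9, set 1) → VC-HIT  vc=[13, 3]
9: 0x34 (blk 3, set 1) → VC-HIT  vc=[13, 9]
10: 0x39 (blk 3, set 1) → L1-HIT  vc=[13, 9]
11: 0x39 (blk 3, set 1) → L1-HIT  vc=[13, 9]
12: 0x36 (blk 3, set 1) → L1-HIT  vc=[13, 9]

VC = [13, 9]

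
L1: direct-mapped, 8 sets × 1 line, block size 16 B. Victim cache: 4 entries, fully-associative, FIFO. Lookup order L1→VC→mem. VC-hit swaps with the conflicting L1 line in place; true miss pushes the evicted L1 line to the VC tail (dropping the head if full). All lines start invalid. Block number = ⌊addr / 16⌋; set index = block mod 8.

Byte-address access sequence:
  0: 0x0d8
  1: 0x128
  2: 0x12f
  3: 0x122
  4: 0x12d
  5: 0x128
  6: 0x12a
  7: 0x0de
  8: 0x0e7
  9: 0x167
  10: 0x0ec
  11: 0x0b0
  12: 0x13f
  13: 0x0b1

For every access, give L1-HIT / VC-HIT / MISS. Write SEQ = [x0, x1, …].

SEQ = [MISS, MISS, L1-HIT, L1-HIT, L1-HIT, L1-HIT, L1-HIT, L1-HIT, MISS, MISS, VC-HIT, MISS, MISS, VC-HIT]

#0 0xd8→b13/s5 MISS; vc=[]
#1 0x128→b18/s2 MISS; vc=[]
#2 0x12f→b18/s2 L1-HIT; vc=[]
#3 0x122→b18/s2 L1-HIT; vc=[]
#4 0x12d→b18/s2 L1-HIT; vc=[]
#5 0x128→b18/s2 L1-HIT; vc=[]
#6 0x12a→b18/s2 L1-HIT; vc=[]
#7 0xde→b13/s5 L1-HIT; vc=[]
#8 0xe7→b14/s6 MISS; vc=[]
#9 0x167→b22/s6 MISS; vc=[14]
#10 0xec→b14/s6 VC-HIT; vc=[22]
#11 0xb0→b11/s3 MISS; vc=[22]
#12 0x13f→b19/s3 MISS; vc=[22,11]
#13 0xb1→b11/s3 VC-HIT; vc=[22,19]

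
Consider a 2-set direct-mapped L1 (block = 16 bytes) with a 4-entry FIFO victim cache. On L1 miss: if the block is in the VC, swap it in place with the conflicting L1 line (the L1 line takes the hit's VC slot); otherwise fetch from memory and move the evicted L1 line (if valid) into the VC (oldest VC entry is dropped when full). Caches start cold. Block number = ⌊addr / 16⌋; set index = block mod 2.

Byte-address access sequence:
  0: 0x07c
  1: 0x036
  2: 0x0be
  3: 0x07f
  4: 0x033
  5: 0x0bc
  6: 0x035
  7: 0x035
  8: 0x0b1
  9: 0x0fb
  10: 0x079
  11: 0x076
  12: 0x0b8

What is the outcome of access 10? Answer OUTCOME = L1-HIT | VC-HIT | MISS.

#0 0x7c→b7/s1 MISS; vc=[]
#1 0x36→b3/s1 MISS; vc=[7]
#2 0xbe→b11/s1 MISS; vc=[7,3]
#3 0x7f→b7/s1 VC-HIT; vc=[11,3]
#4 0x33→b3/s1 VC-HIT; vc=[11,7]
#5 0xbc→b11/s1 VC-HIT; vc=[3,7]
#6 0x35→b3/s1 VC-HIT; vc=[11,7]
#7 0x35→b3/s1 L1-HIT; vc=[11,7]
#8 0xb1→b11/s1 VC-HIT; vc=[3,7]
#9 0xfb→b15/s1 MISS; vc=[3,7,11]
#10 0x79→b7/s1 VC-HIT; vc=[3,15,11]
#11 0x76→b7/s1 L1-HIT; vc=[3,15,11]
#12 0xb8→b11/s1 VC-HIT; vc=[3,15,7]

OUTCOME = VC-HIT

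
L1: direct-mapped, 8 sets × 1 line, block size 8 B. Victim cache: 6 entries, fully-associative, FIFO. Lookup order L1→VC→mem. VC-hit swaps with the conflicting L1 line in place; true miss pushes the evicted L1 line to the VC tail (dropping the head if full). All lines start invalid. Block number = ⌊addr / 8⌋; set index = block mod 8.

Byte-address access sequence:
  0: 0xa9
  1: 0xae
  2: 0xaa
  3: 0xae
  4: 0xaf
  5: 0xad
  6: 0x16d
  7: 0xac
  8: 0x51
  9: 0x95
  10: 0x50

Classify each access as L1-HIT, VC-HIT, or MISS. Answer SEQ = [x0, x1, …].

#0 0xa9→b21/s5 MISS; vc=[]
#1 0xae→b21/s5 L1-HIT; vc=[]
#2 0xaa→b21/s5 L1-HIT; vc=[]
#3 0xae→b21/s5 L1-HIT; vc=[]
#4 0xaf→b21/s5 L1-HIT; vc=[]
#5 0xad→b21/s5 L1-HIT; vc=[]
#6 0x16d→b45/s5 MISS; vc=[21]
#7 0xac→b21/s5 VC-HIT; vc=[45]
#8 0x51→b10/s2 MISS; vc=[45]
#9 0x95→b18/s2 MISS; vc=[45,10]
#10 0x50→b10/s2 VC-HIT; vc=[45,18]

SEQ = [MISS, L1-HIT, L1-HIT, L1-HIT, L1-HIT, L1-HIT, MISS, VC-HIT, MISS, MISS, VC-HIT]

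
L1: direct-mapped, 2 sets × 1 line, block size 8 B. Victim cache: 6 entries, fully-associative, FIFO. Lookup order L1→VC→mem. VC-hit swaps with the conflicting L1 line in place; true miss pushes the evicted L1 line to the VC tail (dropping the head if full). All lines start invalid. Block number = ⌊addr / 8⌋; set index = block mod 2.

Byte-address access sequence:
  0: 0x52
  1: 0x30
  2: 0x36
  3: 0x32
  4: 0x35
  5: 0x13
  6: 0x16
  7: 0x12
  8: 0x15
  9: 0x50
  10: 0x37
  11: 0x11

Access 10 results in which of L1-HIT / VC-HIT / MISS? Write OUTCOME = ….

  [0] addr=0x52 blk=10 s=0: MISS | VC []
  [1] addr=0x30 blk=6 s=0: MISS | VC [10]
  [2] addr=0x36 blk=6 s=0: L1-HIT | VC [10]
  [3] addr=0x32 blk=6 s=0: L1-HIT | VC [10]
  [4] addr=0x35 blk=6 s=0: L1-HIT | VC [10]
  [5] addr=0x13 blk=2 s=0: MISS | VC [10, 6]
  [6] addr=0x16 blk=2 s=0: L1-HIT | VC [10, 6]
  [7] addr=0x12 blk=2 s=0: L1-HIT | VC [10, 6]
  [8] addr=0x15 blk=2 s=0: L1-HIT | VC [10, 6]
  [9] addr=0x50 blk=10 s=0: VC-HIT | VC [2, 6]
  [10] addr=0x37 blk=6 s=0: VC-HIT | VC [2, 10]
  [11] addr=0x11 blk=2 s=0: VC-HIT | VC [6, 10]

OUTCOME = VC-HIT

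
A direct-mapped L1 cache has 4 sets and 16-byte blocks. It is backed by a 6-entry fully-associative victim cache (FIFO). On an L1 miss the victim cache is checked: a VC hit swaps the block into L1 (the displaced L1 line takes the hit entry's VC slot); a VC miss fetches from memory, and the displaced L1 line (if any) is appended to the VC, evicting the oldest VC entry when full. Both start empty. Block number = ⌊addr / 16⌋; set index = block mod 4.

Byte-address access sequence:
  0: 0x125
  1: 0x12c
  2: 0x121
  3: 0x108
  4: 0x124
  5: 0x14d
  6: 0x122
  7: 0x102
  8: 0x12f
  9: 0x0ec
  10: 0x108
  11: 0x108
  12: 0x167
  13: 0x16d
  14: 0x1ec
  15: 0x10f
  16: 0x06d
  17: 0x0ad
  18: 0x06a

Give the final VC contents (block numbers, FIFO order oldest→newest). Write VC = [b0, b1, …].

VC = [20, 18, 14, 22, 30, 10]

  [0] addr=0x125 blk=18 s=2: MISS | VC []
  [1] addr=0x12c blk=18 s=2: L1-HIT | VC []
  [2] addr=0x121 blk=18 s=2: L1-HIT | VC []
  [3] addr=0x108 blk=16 s=0: MISS | VC []
  [4] addr=0x124 blk=18 s=2: L1-HIT | VC []
  [5] addr=0x14d blk=20 s=0: MISS | VC [16]
  [6] addr=0x122 blk=18 s=2: L1-HIT | VC [16]
  [7] addr=0x102 blk=16 s=0: VC-HIT | VC [20]
  [8] addr=0x12f blk=18 s=2: L1-HIT | VC [20]
  [9] addr=0xec blk=14 s=2: MISS | VC [20, 18]
  [10] addr=0x108 blk=16 s=0: L1-HIT | VC [20, 18]
  [11] addr=0x108 blk=16 s=0: L1-HIT | VC [20, 18]
  [12] addr=0x167 blk=22 s=2: MISS | VC [20, 18, 14]
  [13] addr=0x16d blk=22 s=2: L1-HIT | VC [20, 18, 14]
  [14] addr=0x1ec blk=30 s=2: MISS | VC [20, 18, 14, 22]
  [15] addr=0x10f blk=16 s=0: L1-HIT | VC [20, 18, 14, 22]
  [16] addr=0x6d blk=6 s=2: MISS | VC [20, 18, 14, 22, 30]
  [17] addr=0xad blk=10 s=2: MISS | VC [20, 18, 14, 22, 30, 6]
  [18] addr=0x6a blk=6 s=2: VC-HIT | VC [20, 18, 14, 22, 30, 10]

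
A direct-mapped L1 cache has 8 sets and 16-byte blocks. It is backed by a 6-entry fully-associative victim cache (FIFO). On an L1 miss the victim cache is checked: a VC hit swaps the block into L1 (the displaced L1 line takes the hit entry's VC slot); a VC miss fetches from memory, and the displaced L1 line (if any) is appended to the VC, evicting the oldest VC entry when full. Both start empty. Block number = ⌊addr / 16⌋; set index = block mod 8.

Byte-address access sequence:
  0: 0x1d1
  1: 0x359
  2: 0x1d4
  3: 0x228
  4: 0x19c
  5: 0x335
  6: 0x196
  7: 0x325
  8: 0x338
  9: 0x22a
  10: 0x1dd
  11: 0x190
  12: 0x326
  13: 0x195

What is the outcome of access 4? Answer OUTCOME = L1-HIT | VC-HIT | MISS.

OUTCOME = MISS

0: 0x1d1 (blk 29, set 5) → MISS  vc=[]
1: 0x359 (blk 53, set 5) → MISS  vc=[29]
2: 0x1d4 (blk 29, set 5) → VC-HIT  vc=[53]
3: 0x228 (blk 34, set 2) → MISS  vc=[53]
4: 0x19c (blk 25, set 1) → MISS  vc=[53]
5: 0x335 (blk 51, set 3) → MISS  vc=[53]
6: 0x196 (blk 25, set 1) → L1-HIT  vc=[53]
7: 0x325 (blk 50, set 2) → MISS  vc=[53, 34]
8: 0x338 (blk 51, set 3) → L1-HIT  vc=[53, 34]
9: 0x22a (blk 34, set 2) → VC-HIT  vc=[53, 50]
10: 0x1dd (blk 29, set 5) → L1-HIT  vc=[53, 50]
11: 0x190 (blk 25, set 1) → L1-HIT  vc=[53, 50]
12: 0x326 (blk 50, set 2) → VC-HIT  vc=[53, 34]
13: 0x195 (blk 25, set 1) → L1-HIT  vc=[53, 34]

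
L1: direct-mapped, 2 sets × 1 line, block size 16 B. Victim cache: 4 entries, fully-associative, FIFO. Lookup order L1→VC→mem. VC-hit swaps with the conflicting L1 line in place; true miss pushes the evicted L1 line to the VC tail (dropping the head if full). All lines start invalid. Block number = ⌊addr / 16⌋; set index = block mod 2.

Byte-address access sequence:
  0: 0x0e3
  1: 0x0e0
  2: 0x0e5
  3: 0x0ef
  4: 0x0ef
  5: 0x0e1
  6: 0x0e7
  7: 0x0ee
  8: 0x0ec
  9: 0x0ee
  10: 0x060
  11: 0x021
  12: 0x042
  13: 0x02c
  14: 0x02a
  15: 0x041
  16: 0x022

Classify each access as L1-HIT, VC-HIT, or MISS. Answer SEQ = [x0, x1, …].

SEQ = [MISS, L1-HIT, L1-HIT, L1-HIT, L1-HIT, L1-HIT, L1-HIT, L1-HIT, L1-HIT, L1-HIT, MISS, MISS, MISS, VC-HIT, L1-HIT, VC-HIT, VC-HIT]

  [0] addr=0xe3 blk=14 s=0: MISS | VC []
  [1] addr=0xe0 blk=14 s=0: L1-HIT | VC []
  [2] addr=0xe5 blk=14 s=0: L1-HIT | VC []
  [3] addr=0xef blk=14 s=0: L1-HIT | VC []
  [4] addr=0xef blk=14 s=0: L1-HIT | VC []
  [5] addr=0xe1 blk=14 s=0: L1-HIT | VC []
  [6] addr=0xe7 blk=14 s=0: L1-HIT | VC []
  [7] addr=0xee blk=14 s=0: L1-HIT | VC []
  [8] addr=0xec blk=14 s=0: L1-HIT | VC []
  [9] addr=0xee blk=14 s=0: L1-HIT | VC []
  [10] addr=0x60 blk=6 s=0: MISS | VC [14]
  [11] addr=0x21 blk=2 s=0: MISS | VC [14, 6]
  [12] addr=0x42 blk=4 s=0: MISS | VC [14, 6, 2]
  [13] addr=0x2c blk=2 s=0: VC-HIT | VC [14, 6, 4]
  [14] addr=0x2a blk=2 s=0: L1-HIT | VC [14, 6, 4]
  [15] addr=0x41 blk=4 s=0: VC-HIT | VC [14, 6, 2]
  [16] addr=0x22 blk=2 s=0: VC-HIT | VC [14, 6, 4]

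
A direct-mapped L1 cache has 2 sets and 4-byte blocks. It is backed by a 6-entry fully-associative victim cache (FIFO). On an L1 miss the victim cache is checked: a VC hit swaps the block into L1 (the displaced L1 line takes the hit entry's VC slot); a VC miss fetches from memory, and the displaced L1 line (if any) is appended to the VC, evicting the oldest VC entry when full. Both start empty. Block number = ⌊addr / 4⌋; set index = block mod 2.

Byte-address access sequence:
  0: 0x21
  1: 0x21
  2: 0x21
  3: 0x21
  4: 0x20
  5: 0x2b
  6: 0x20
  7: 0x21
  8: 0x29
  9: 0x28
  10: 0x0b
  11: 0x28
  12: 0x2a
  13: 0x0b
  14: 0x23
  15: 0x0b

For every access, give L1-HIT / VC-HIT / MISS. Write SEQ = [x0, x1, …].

0: 0x21 (blk 8, set 0) → MISS  vc=[]
1: 0x21 (blk 8, set 0) → L1-HIT  vc=[]
2: 0x21 (blk 8, set 0) → L1-HIT  vc=[]
3: 0x21 (blk 8, set 0) → L1-HIT  vc=[]
4: 0x20 (blk 8, set 0) → L1-HIT  vc=[]
5: 0x2b (blk 10, set 0) → MISS  vc=[8]
6: 0x20 (blk 8, set 0) → VC-HIT  vc=[10]
7: 0x21 (blk 8, set 0) → L1-HIT  vc=[10]
8: 0x29 (blk 10, set 0) → VC-HIT  vc=[8]
9: 0x28 (blk 10, set 0) → L1-HIT  vc=[8]
10: 0xb (blk 2, set 0) → MISS  vc=[8, 10]
11: 0x28 (blk 10, set 0) → VC-HIT  vc=[8, 2]
12: 0x2a (blk 10, set 0) → L1-HIT  vc=[8, 2]
13: 0xb (blk 2, set 0) → VC-HIT  vc=[8, 10]
14: 0x23 (blk 8, set 0) → VC-HIT  vc=[2, 10]
15: 0xb (blk 2, set 0) → VC-HIT  vc=[8, 10]

SEQ = [MISS, L1-HIT, L1-HIT, L1-HIT, L1-HIT, MISS, VC-HIT, L1-HIT, VC-HIT, L1-HIT, MISS, VC-HIT, L1-HIT, VC-HIT, VC-HIT, VC-HIT]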